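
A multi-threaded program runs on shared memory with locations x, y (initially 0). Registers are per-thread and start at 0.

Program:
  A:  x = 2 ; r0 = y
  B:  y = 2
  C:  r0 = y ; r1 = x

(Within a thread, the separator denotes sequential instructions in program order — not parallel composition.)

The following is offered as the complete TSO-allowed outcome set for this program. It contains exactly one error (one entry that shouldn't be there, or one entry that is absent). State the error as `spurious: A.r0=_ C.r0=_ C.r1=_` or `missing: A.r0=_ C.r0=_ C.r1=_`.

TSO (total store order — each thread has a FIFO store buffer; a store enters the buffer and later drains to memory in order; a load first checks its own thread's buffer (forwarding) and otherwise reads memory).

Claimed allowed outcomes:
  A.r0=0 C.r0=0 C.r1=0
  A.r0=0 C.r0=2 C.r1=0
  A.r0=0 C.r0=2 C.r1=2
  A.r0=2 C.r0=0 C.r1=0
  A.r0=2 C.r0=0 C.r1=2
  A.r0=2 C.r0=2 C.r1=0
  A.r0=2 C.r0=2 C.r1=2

missing: A.r0=0 C.r0=0 C.r1=2

outcome vector order: (A.r0,C.r0,C.r1)
under TSO → (0,0,0); (0,0,2); (0,2,0); (0,2,2); (2,0,0); (2,0,2); (2,2,0); (2,2,2)
TSO∖claimed = {(0,0,2)}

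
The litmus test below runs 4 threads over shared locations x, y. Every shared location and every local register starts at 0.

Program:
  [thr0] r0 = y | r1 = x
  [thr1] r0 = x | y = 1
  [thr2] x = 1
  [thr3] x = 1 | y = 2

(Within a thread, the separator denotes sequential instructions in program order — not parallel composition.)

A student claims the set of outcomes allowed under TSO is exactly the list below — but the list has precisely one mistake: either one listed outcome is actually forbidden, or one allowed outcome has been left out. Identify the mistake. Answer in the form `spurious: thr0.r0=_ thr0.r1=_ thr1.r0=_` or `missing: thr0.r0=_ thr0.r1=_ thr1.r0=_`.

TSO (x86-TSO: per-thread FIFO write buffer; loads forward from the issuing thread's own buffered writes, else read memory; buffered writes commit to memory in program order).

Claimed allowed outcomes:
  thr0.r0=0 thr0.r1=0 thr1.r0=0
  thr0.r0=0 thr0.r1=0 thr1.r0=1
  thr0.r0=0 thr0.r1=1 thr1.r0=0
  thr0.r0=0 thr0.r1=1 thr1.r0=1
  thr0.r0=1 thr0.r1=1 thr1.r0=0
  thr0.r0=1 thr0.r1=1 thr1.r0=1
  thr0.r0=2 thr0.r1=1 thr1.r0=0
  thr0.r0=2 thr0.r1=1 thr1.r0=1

outcome vector order: (thr0.r0,thr0.r1,thr1.r0)
TSO (9): 000; 001; 010; 011; 100; 110; 111; 210; 211
TSO∖claimed = {100}

missing: thr0.r0=1 thr0.r1=0 thr1.r0=0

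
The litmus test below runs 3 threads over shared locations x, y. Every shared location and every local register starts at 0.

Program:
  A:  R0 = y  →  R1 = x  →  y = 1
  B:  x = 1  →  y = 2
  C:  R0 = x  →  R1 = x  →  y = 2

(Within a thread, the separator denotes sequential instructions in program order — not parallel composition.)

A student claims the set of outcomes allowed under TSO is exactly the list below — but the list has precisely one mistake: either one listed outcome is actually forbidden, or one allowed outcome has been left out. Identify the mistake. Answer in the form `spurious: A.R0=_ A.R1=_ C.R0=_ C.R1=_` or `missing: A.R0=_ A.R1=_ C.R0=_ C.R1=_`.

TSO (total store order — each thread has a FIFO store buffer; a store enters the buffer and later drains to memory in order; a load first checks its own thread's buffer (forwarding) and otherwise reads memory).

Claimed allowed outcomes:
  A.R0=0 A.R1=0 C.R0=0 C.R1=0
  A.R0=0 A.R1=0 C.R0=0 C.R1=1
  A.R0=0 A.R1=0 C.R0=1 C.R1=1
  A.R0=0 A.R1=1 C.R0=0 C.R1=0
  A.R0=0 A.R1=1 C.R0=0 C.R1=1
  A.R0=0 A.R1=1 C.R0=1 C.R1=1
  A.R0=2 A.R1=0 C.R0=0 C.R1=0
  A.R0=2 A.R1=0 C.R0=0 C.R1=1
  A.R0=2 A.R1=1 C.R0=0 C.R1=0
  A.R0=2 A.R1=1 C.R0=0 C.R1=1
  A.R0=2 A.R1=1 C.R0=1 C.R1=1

spurious: A.R0=2 A.R1=0 C.R0=0 C.R1=1

outcome vector order: (A.R0,A.R1,C.R0,C.R1)
TSO: 10 outcomes — {0/0/0/0; 0/0/0/1; 0/0/1/1; 0/1/0/0; 0/1/0/1; 0/1/1/1; 2/0/0/0; 2/1/0/0; 2/1/0/1; 2/1/1/1}
claimed∖TSO = {2/0/0/1}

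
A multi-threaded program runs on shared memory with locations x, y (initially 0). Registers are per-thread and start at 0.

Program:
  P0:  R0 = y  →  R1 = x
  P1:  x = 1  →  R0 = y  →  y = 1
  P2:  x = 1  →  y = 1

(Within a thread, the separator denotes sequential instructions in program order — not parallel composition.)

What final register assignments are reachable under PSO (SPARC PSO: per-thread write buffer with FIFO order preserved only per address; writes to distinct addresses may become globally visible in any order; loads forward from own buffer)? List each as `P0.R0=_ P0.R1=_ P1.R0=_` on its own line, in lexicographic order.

outcome vector order: (P0.R0,P0.R1,P1.R0)
|PSO outcomes| = 8

P0.R0=0 P0.R1=0 P1.R0=0
P0.R0=0 P0.R1=0 P1.R0=1
P0.R0=0 P0.R1=1 P1.R0=0
P0.R0=0 P0.R1=1 P1.R0=1
P0.R0=1 P0.R1=0 P1.R0=0
P0.R0=1 P0.R1=0 P1.R0=1
P0.R0=1 P0.R1=1 P1.R0=0
P0.R0=1 P0.R1=1 P1.R0=1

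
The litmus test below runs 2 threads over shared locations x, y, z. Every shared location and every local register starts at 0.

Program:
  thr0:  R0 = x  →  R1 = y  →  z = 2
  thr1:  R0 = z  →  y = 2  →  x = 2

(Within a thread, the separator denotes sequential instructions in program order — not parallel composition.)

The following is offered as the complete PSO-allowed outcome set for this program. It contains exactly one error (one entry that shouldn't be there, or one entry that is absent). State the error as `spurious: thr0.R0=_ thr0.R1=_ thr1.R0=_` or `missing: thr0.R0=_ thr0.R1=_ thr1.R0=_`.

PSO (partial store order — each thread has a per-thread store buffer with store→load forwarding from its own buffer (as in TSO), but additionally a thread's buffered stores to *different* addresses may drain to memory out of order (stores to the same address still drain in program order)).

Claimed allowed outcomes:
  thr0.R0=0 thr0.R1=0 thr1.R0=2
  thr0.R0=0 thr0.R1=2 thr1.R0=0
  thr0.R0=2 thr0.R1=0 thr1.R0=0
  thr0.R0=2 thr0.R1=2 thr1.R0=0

missing: thr0.R0=0 thr0.R1=0 thr1.R0=0

outcome vector order: (thr0.R0,thr0.R1,thr1.R0)
PSO (5): (0,0,0), (0,0,2), (0,2,0), (2,0,0), (2,2,0)
PSO∖claimed = {(0,0,0)}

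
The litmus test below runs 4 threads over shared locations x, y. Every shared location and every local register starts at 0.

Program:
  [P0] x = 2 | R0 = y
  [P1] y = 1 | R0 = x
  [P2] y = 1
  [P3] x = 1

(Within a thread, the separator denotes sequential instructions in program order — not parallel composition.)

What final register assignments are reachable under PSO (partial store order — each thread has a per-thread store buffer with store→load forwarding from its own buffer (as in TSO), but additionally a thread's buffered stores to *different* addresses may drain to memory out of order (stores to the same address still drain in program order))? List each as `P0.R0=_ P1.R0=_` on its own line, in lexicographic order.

P0.R0=0 P1.R0=0
P0.R0=0 P1.R0=1
P0.R0=0 P1.R0=2
P0.R0=1 P1.R0=0
P0.R0=1 P1.R0=1
P0.R0=1 P1.R0=2

outcome vector order: (P0.R0,P1.R0)
|PSO outcomes| = 6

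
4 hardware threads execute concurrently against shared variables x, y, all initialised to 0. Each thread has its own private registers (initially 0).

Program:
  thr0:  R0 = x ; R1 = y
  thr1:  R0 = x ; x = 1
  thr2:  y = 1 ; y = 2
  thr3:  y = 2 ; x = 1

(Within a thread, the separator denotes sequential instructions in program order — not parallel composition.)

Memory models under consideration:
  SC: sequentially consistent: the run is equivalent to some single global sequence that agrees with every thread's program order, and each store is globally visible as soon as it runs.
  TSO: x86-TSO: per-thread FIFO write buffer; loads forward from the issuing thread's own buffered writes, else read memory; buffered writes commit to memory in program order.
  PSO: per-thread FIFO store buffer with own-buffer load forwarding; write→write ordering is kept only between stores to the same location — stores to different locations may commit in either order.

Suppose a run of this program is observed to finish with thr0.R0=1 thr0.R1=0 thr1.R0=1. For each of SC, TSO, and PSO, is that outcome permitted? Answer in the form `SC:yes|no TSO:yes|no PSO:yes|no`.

SC:no TSO:no PSO:yes

outcome vector order: (thr0.R0,thr0.R1,thr1.R0)
SC: 11 outcomes — {(0,0,0); (0,0,1); (0,1,0); (0,1,1); (0,2,0); (0,2,1); (1,0,0); (1,1,0); (1,1,1); (1,2,0); (1,2,1)}
TSO: 11 outcomes — {(0,0,0); (0,0,1); (0,1,0); (0,1,1); (0,2,0); (0,2,1); (1,0,0); (1,1,0); (1,1,1); (1,2,0); (1,2,1)}
PSO: 12 outcomes — {(0,0,0); (0,0,1); (0,1,0); (0,1,1); (0,2,0); (0,2,1); (1,0,0); (1,0,1); (1,1,0); (1,1,1); (1,2,0); (1,2,1)}
target (1,0,1) ∈ {PSO}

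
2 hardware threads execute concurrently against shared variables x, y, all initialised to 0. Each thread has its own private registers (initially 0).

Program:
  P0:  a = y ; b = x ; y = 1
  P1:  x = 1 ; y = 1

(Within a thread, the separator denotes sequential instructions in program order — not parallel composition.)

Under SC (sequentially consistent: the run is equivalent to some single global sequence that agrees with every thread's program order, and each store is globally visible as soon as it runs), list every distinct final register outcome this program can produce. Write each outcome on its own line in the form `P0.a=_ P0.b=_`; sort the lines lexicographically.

P0.a=0 P0.b=0
P0.a=0 P0.b=1
P0.a=1 P0.b=1

outcome vector order: (P0.a,P0.b)
|SC outcomes| = 3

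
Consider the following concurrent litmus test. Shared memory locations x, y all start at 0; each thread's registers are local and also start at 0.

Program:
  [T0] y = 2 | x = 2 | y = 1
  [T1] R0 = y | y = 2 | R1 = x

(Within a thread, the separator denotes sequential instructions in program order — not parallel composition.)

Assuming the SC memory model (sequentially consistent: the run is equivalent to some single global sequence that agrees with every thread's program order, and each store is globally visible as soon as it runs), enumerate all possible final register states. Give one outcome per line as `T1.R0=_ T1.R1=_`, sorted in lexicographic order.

T1.R0=0 T1.R1=0
T1.R0=0 T1.R1=2
T1.R0=1 T1.R1=2
T1.R0=2 T1.R1=0
T1.R0=2 T1.R1=2

outcome vector order: (T1.R0,T1.R1)
|SC outcomes| = 5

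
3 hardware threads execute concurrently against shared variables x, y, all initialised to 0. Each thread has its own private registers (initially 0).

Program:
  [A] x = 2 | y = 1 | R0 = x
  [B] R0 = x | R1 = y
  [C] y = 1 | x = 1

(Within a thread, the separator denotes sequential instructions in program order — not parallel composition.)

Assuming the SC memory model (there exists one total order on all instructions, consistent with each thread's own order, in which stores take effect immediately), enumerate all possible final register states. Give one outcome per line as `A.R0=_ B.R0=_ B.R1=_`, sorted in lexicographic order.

A.R0=1 B.R0=0 B.R1=0
A.R0=1 B.R0=0 B.R1=1
A.R0=1 B.R0=1 B.R1=1
A.R0=1 B.R0=2 B.R1=0
A.R0=1 B.R0=2 B.R1=1
A.R0=2 B.R0=0 B.R1=0
A.R0=2 B.R0=0 B.R1=1
A.R0=2 B.R0=1 B.R1=1
A.R0=2 B.R0=2 B.R1=0
A.R0=2 B.R0=2 B.R1=1

outcome vector order: (A.R0,B.R0,B.R1)
|SC outcomes| = 10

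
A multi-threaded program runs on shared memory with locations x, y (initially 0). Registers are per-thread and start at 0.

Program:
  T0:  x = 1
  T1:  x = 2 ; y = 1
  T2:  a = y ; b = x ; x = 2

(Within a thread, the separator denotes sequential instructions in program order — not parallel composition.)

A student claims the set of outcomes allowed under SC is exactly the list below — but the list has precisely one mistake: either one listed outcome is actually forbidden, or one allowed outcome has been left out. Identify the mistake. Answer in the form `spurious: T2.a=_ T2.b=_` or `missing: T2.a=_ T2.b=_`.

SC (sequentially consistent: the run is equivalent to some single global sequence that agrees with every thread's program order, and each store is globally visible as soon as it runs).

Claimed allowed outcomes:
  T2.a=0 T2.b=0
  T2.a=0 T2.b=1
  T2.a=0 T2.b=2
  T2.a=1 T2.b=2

missing: T2.a=1 T2.b=1

outcome vector order: (T2.a,T2.b)
SC (5): 00; 01; 02; 11; 12
SC∖claimed = {11}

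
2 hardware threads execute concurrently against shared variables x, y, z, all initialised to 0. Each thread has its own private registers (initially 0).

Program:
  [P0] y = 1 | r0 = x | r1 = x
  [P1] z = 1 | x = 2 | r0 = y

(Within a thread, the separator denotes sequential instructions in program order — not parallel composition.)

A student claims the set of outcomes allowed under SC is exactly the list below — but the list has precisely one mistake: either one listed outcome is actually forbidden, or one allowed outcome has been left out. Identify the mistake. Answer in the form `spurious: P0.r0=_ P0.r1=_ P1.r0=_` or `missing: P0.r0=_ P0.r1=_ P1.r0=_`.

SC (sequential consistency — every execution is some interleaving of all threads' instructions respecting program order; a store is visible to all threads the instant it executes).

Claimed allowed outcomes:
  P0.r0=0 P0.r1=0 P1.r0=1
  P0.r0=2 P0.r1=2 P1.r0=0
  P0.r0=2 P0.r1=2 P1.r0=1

missing: P0.r0=0 P0.r1=2 P1.r0=1

outcome vector order: (P0.r0,P0.r1,P1.r0)
SC (4): (0,0,1); (0,2,1); (2,2,0); (2,2,1)
SC∖claimed = {(0,2,1)}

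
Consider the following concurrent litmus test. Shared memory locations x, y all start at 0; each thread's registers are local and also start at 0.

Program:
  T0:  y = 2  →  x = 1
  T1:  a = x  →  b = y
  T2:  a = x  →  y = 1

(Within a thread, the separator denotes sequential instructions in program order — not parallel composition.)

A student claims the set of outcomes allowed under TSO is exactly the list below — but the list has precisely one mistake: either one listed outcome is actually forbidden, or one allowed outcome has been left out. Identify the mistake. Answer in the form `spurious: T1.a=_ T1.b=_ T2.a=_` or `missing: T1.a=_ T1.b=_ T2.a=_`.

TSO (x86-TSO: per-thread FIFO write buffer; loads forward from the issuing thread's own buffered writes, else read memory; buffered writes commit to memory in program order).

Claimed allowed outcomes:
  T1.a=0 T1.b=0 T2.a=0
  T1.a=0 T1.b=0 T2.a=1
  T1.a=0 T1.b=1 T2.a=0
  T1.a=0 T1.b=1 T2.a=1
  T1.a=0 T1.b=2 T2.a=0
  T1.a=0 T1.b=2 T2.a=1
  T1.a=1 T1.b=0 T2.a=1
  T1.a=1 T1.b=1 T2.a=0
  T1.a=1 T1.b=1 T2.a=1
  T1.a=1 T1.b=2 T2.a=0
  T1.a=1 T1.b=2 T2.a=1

spurious: T1.a=1 T1.b=0 T2.a=1

outcome vector order: (T1.a,T1.b,T2.a)
under TSO → <0 0 0>; <0 0 1>; <0 1 0>; <0 1 1>; <0 2 0>; <0 2 1>; <1 1 0>; <1 1 1>; <1 2 0>; <1 2 1>
claimed∖TSO = {<1 0 1>}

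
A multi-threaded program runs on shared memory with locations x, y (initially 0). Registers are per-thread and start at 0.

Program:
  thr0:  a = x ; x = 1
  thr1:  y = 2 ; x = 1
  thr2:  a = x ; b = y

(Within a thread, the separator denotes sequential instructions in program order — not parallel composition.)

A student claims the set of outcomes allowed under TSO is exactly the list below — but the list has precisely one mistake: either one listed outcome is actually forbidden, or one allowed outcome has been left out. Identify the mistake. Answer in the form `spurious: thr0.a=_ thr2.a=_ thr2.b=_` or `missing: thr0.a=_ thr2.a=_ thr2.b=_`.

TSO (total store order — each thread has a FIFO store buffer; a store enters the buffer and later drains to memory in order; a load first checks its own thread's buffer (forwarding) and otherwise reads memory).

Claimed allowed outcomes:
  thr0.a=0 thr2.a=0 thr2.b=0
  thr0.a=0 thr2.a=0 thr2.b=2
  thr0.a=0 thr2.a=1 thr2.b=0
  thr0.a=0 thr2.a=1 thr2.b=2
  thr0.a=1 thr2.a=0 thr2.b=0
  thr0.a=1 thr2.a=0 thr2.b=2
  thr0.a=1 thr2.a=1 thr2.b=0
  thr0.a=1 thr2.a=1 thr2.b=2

spurious: thr0.a=1 thr2.a=1 thr2.b=0

outcome vector order: (thr0.a,thr2.a,thr2.b)
TSO: 7 outcomes — {0/0/0 0/0/2 0/1/0 0/1/2 1/0/0 1/0/2 1/1/2}
claimed∖TSO = {1/1/0}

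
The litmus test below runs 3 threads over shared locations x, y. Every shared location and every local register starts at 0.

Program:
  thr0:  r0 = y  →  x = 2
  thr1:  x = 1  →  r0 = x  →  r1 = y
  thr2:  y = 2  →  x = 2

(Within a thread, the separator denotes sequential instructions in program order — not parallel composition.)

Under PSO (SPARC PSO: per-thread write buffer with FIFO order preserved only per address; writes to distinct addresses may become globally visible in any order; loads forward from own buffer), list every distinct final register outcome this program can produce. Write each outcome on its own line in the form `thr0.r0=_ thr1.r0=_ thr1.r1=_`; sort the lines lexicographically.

thr0.r0=0 thr1.r0=1 thr1.r1=0
thr0.r0=0 thr1.r0=1 thr1.r1=2
thr0.r0=0 thr1.r0=2 thr1.r1=0
thr0.r0=0 thr1.r0=2 thr1.r1=2
thr0.r0=2 thr1.r0=1 thr1.r1=0
thr0.r0=2 thr1.r0=1 thr1.r1=2
thr0.r0=2 thr1.r0=2 thr1.r1=0
thr0.r0=2 thr1.r0=2 thr1.r1=2

outcome vector order: (thr0.r0,thr1.r0,thr1.r1)
|PSO outcomes| = 8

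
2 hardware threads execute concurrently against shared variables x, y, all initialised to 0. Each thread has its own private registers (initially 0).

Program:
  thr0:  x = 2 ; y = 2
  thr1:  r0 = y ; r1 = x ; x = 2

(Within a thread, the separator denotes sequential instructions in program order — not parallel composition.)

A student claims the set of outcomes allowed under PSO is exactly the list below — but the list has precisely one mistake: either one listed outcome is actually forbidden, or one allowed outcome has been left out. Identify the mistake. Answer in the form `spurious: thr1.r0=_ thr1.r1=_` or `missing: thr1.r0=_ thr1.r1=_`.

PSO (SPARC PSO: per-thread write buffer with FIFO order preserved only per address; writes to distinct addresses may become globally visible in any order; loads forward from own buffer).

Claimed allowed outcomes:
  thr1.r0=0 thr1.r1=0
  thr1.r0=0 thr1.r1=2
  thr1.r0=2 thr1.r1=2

outcome vector order: (thr1.r0,thr1.r1)
PSO (4): 00; 02; 20; 22
PSO∖claimed = {20}

missing: thr1.r0=2 thr1.r1=0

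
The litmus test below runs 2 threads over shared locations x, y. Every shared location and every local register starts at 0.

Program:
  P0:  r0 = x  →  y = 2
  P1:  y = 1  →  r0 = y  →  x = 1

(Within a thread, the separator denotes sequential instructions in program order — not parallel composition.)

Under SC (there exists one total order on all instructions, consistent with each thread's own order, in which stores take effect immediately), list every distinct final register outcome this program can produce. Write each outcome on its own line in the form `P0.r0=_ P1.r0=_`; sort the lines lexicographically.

outcome vector order: (P0.r0,P1.r0)
|SC outcomes| = 3

P0.r0=0 P1.r0=1
P0.r0=0 P1.r0=2
P0.r0=1 P1.r0=1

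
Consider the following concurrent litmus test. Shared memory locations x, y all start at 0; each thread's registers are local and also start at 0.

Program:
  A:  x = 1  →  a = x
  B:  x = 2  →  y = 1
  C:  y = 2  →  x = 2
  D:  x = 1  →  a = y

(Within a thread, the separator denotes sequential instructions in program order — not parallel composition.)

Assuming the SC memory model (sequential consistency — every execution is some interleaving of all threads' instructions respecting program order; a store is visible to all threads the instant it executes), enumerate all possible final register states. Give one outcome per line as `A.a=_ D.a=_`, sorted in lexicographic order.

A.a=1 D.a=0
A.a=1 D.a=1
A.a=1 D.a=2
A.a=2 D.a=0
A.a=2 D.a=1
A.a=2 D.a=2

outcome vector order: (A.a,D.a)
|SC outcomes| = 6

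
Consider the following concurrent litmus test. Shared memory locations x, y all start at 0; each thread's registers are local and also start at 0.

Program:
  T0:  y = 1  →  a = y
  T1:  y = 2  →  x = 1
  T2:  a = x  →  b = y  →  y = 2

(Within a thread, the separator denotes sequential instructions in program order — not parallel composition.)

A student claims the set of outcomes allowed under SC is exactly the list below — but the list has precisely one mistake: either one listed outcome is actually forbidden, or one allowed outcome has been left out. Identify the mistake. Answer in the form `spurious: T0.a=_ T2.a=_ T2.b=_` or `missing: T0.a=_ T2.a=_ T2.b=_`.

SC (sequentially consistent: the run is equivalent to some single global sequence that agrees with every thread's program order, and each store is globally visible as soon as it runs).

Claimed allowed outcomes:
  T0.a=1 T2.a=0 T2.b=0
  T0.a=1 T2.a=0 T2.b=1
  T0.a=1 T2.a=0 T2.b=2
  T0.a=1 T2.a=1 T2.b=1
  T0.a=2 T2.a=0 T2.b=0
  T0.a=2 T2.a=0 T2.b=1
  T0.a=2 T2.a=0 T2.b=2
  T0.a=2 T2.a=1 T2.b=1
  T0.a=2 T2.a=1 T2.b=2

missing: T0.a=1 T2.a=1 T2.b=2

outcome vector order: (T0.a,T2.a,T2.b)
[SC] allowed = {100; 101; 102; 111; 112; 200; 201; 202; 211; 212}
SC∖claimed = {112}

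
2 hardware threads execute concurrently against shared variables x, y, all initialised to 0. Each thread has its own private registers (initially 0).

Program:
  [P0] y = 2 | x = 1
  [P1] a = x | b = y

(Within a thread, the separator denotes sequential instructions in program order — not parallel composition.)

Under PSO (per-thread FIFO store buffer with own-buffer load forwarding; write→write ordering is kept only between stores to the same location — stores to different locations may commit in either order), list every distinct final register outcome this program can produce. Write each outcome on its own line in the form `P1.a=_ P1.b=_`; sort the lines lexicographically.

P1.a=0 P1.b=0
P1.a=0 P1.b=2
P1.a=1 P1.b=0
P1.a=1 P1.b=2

outcome vector order: (P1.a,P1.b)
|PSO outcomes| = 4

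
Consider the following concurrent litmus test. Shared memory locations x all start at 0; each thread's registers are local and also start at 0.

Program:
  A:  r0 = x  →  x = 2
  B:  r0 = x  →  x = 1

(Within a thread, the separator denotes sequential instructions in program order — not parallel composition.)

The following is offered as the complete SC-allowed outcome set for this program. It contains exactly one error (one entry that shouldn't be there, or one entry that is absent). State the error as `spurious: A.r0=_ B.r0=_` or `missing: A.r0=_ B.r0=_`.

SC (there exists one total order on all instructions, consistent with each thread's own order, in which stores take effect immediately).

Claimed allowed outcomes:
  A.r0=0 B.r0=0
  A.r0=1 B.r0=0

missing: A.r0=0 B.r0=2

outcome vector order: (A.r0,B.r0)
[SC] allowed = {0/0 0/2 1/0}
SC∖claimed = {0/2}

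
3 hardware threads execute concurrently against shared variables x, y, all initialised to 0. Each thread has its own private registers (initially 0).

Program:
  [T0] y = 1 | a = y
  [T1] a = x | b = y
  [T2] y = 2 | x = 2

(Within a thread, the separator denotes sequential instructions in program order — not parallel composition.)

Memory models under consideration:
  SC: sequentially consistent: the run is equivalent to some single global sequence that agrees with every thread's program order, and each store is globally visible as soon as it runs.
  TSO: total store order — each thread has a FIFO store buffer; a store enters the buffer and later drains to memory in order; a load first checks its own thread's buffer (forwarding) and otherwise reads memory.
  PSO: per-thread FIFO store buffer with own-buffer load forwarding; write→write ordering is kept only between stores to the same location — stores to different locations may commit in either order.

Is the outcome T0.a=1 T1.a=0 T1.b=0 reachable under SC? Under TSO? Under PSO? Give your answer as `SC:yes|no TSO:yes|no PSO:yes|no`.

SC:yes TSO:yes PSO:yes

outcome vector order: (T0.a,T1.a,T1.b)
under SC → <1 0 0>, <1 0 1>, <1 0 2>, <1 2 1>, <1 2 2>, <2 0 0>, <2 0 1>, <2 0 2>, <2 2 2>
under TSO → <1 0 0>, <1 0 1>, <1 0 2>, <1 2 1>, <1 2 2>, <2 0 0>, <2 0 1>, <2 0 2>, <2 2 2>
under PSO → <1 0 0>, <1 0 1>, <1 0 2>, <1 2 0>, <1 2 1>, <1 2 2>, <2 0 0>, <2 0 1>, <2 0 2>, <2 2 0>, <2 2 1>, <2 2 2>
target <1 0 0> ∈ {SC,TSO,PSO}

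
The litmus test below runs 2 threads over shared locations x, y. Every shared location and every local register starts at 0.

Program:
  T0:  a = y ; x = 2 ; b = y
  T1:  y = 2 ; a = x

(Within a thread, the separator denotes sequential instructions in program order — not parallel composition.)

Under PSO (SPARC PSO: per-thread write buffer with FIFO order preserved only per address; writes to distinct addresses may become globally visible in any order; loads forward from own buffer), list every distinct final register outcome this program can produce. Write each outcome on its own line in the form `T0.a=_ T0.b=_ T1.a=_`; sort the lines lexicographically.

outcome vector order: (T0.a,T0.b,T1.a)
|PSO outcomes| = 6

T0.a=0 T0.b=0 T1.a=0
T0.a=0 T0.b=0 T1.a=2
T0.a=0 T0.b=2 T1.a=0
T0.a=0 T0.b=2 T1.a=2
T0.a=2 T0.b=2 T1.a=0
T0.a=2 T0.b=2 T1.a=2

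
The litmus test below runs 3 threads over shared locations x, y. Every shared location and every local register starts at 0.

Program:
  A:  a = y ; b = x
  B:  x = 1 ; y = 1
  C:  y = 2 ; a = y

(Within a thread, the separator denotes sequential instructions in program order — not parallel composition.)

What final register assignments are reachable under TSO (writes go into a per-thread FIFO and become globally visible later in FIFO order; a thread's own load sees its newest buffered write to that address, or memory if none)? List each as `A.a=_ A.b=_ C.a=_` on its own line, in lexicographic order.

outcome vector order: (A.a,A.b,C.a)
|TSO outcomes| = 10

A.a=0 A.b=0 C.a=1
A.a=0 A.b=0 C.a=2
A.a=0 A.b=1 C.a=1
A.a=0 A.b=1 C.a=2
A.a=1 A.b=1 C.a=1
A.a=1 A.b=1 C.a=2
A.a=2 A.b=0 C.a=1
A.a=2 A.b=0 C.a=2
A.a=2 A.b=1 C.a=1
A.a=2 A.b=1 C.a=2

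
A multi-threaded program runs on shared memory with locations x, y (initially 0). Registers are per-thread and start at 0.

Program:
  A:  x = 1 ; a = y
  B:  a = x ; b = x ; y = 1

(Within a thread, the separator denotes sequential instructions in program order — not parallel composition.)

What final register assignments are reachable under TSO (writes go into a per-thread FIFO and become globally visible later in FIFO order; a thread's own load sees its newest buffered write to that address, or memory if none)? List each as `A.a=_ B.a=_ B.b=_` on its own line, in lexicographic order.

A.a=0 B.a=0 B.b=0
A.a=0 B.a=0 B.b=1
A.a=0 B.a=1 B.b=1
A.a=1 B.a=0 B.b=0
A.a=1 B.a=0 B.b=1
A.a=1 B.a=1 B.b=1

outcome vector order: (A.a,B.a,B.b)
|TSO outcomes| = 6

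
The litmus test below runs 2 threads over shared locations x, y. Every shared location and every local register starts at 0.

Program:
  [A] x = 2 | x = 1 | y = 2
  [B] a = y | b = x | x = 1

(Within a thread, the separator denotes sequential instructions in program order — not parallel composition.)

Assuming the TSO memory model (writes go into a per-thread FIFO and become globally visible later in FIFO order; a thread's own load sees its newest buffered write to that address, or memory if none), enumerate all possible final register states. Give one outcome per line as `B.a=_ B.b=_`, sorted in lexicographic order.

outcome vector order: (B.a,B.b)
|TSO outcomes| = 4

B.a=0 B.b=0
B.a=0 B.b=1
B.a=0 B.b=2
B.a=2 B.b=1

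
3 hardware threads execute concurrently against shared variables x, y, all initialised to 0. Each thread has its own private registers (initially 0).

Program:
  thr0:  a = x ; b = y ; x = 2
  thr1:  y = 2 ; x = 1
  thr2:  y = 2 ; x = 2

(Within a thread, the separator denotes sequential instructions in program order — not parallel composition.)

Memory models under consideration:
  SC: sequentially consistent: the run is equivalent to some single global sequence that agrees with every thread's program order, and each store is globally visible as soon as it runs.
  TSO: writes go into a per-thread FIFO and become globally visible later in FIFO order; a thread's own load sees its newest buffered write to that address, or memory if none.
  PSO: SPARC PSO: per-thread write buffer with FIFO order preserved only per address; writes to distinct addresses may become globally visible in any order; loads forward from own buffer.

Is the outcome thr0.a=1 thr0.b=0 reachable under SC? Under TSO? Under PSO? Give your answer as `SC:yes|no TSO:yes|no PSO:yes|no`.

SC:no TSO:no PSO:yes

outcome vector order: (thr0.a,thr0.b)
SC: 4 outcomes — {<0 0> <0 2> <1 2> <2 2>}
TSO: 4 outcomes — {<0 0> <0 2> <1 2> <2 2>}
PSO: 6 outcomes — {<0 0> <0 2> <1 0> <1 2> <2 0> <2 2>}
target <1 0> ∈ {PSO}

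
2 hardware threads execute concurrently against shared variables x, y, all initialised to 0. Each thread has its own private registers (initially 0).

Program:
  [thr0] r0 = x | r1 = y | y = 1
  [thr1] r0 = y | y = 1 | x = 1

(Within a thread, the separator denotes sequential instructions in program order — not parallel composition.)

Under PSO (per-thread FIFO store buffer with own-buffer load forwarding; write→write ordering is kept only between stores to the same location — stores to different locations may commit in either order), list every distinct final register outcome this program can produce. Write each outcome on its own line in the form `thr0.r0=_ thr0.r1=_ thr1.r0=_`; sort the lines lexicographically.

thr0.r0=0 thr0.r1=0 thr1.r0=0
thr0.r0=0 thr0.r1=0 thr1.r0=1
thr0.r0=0 thr0.r1=1 thr1.r0=0
thr0.r0=1 thr0.r1=0 thr1.r0=0
thr0.r0=1 thr0.r1=1 thr1.r0=0

outcome vector order: (thr0.r0,thr0.r1,thr1.r0)
|PSO outcomes| = 5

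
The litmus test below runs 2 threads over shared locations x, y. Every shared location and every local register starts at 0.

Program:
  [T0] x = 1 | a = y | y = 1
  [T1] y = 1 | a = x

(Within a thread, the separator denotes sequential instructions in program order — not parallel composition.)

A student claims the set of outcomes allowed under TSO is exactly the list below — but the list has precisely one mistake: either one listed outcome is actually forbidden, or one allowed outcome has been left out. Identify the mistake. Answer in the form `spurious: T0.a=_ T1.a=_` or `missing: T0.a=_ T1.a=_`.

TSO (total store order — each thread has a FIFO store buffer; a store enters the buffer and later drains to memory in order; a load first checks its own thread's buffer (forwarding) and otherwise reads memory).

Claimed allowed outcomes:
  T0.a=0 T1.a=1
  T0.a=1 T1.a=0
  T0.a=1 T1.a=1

outcome vector order: (T0.a,T1.a)
TSO: 4 outcomes — {<0 0> <0 1> <1 0> <1 1>}
TSO∖claimed = {<0 0>}

missing: T0.a=0 T1.a=0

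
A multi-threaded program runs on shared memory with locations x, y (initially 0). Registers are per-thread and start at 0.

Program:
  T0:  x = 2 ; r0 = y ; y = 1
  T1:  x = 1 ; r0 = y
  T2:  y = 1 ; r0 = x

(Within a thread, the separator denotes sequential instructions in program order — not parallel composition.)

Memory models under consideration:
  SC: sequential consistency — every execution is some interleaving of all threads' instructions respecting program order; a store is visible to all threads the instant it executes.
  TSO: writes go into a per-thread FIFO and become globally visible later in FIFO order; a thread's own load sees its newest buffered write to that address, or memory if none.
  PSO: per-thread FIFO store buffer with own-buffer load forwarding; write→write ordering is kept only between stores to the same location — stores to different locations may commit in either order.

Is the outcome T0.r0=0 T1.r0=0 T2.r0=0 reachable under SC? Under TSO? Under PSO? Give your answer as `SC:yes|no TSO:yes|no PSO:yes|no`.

outcome vector order: (T0.r0,T1.r0,T2.r0)
under SC → 001, 002, 011, 012, 101, 102, 110, 111, 112
under TSO → 000, 001, 002, 010, 011, 012, 100, 101, 102, 110, 111, 112
under PSO → 000, 001, 002, 010, 011, 012, 100, 101, 102, 110, 111, 112
target 000 ∈ {TSO,PSO}

SC:no TSO:yes PSO:yes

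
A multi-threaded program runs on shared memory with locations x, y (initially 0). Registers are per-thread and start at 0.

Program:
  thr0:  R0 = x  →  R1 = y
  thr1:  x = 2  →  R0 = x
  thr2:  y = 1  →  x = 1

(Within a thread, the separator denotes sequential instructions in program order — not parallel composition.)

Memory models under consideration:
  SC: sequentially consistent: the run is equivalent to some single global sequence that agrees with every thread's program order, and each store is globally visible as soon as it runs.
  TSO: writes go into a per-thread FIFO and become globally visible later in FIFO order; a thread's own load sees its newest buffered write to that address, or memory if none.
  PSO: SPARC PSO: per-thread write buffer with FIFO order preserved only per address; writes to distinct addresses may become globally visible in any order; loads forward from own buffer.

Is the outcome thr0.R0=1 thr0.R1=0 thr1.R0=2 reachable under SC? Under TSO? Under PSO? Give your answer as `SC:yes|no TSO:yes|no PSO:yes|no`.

outcome vector order: (thr0.R0,thr0.R1,thr1.R0)
SC (10): (0,0,1) (0,0,2) (0,1,1) (0,1,2) (1,1,1) (1,1,2) (2,0,1) (2,0,2) (2,1,1) (2,1,2)
TSO (10): (0,0,1) (0,0,2) (0,1,1) (0,1,2) (1,1,1) (1,1,2) (2,0,1) (2,0,2) (2,1,1) (2,1,2)
PSO (12): (0,0,1) (0,0,2) (0,1,1) (0,1,2) (1,0,1) (1,0,2) (1,1,1) (1,1,2) (2,0,1) (2,0,2) (2,1,1) (2,1,2)
target (1,0,2) ∈ {PSO}

SC:no TSO:no PSO:yes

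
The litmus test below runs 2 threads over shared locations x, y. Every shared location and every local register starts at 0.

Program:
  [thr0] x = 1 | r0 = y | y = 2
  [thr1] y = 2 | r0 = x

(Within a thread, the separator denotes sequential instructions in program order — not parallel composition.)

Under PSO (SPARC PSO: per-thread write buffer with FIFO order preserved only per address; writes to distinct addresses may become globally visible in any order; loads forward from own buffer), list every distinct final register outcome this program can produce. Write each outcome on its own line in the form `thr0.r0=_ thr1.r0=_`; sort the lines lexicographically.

thr0.r0=0 thr1.r0=0
thr0.r0=0 thr1.r0=1
thr0.r0=2 thr1.r0=0
thr0.r0=2 thr1.r0=1

outcome vector order: (thr0.r0,thr1.r0)
|PSO outcomes| = 4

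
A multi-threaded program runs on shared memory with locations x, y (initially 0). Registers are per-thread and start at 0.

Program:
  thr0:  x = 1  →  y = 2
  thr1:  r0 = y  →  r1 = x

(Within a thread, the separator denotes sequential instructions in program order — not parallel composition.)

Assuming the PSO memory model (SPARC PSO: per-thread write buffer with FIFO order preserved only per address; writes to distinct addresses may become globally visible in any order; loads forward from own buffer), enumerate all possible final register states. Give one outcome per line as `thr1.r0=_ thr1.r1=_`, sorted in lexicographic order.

thr1.r0=0 thr1.r1=0
thr1.r0=0 thr1.r1=1
thr1.r0=2 thr1.r1=0
thr1.r0=2 thr1.r1=1

outcome vector order: (thr1.r0,thr1.r1)
|PSO outcomes| = 4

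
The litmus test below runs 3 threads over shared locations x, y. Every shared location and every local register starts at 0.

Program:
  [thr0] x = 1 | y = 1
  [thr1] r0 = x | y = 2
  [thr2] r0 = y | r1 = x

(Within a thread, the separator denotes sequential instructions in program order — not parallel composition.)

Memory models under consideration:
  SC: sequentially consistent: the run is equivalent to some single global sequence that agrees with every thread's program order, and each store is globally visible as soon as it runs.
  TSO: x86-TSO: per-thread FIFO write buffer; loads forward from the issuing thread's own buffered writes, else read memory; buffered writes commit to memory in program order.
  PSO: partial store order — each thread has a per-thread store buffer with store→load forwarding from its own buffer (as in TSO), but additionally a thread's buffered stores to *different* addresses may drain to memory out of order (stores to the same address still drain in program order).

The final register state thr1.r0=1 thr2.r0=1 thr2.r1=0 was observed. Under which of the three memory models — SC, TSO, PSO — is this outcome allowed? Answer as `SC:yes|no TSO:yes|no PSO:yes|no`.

SC:no TSO:no PSO:yes

outcome vector order: (thr1.r0,thr2.r0,thr2.r1)
SC: 9 outcomes — {000, 001, 011, 020, 021, 100, 101, 111, 121}
TSO: 9 outcomes — {000, 001, 011, 020, 021, 100, 101, 111, 121}
PSO: 11 outcomes — {000, 001, 010, 011, 020, 021, 100, 101, 110, 111, 121}
target 110 ∈ {PSO}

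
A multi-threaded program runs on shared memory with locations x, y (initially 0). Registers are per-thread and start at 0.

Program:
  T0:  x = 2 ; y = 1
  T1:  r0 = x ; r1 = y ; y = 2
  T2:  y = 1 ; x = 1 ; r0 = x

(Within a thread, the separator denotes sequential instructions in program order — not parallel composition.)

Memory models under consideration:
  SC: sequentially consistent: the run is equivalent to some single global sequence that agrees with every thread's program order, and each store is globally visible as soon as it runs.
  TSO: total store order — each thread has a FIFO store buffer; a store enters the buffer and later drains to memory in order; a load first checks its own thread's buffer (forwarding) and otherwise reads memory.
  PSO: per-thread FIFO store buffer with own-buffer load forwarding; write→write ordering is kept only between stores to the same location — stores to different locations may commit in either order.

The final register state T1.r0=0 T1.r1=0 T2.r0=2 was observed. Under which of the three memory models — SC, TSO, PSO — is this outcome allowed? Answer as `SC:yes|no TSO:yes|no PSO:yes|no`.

outcome vector order: (T1.r0,T1.r1,T2.r0)
SC (9): (0,0,1) (0,0,2) (0,1,1) (0,1,2) (1,1,1) (1,1,2) (2,0,1) (2,1,1) (2,1,2)
TSO (9): (0,0,1) (0,0,2) (0,1,1) (0,1,2) (1,1,1) (1,1,2) (2,0,1) (2,1,1) (2,1,2)
PSO (12): (0,0,1) (0,0,2) (0,1,1) (0,1,2) (1,0,1) (1,0,2) (1,1,1) (1,1,2) (2,0,1) (2,0,2) (2,1,1) (2,1,2)
target (0,0,2) ∈ {SC,TSO,PSO}

SC:yes TSO:yes PSO:yes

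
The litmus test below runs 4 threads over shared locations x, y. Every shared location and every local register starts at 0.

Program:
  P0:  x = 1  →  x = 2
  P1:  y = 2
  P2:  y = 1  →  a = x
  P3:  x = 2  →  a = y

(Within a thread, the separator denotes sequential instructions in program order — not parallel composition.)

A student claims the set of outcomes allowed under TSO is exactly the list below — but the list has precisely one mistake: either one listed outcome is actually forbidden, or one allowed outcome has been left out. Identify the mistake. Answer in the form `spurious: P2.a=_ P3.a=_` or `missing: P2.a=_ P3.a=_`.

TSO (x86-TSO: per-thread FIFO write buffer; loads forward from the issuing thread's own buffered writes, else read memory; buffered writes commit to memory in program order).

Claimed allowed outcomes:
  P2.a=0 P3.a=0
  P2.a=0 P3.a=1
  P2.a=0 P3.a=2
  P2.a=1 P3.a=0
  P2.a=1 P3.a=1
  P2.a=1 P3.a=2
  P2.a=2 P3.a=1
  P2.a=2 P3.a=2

outcome vector order: (P2.a,P3.a)
TSO (9): <0 0>; <0 1>; <0 2>; <1 0>; <1 1>; <1 2>; <2 0>; <2 1>; <2 2>
TSO∖claimed = {<2 0>}

missing: P2.a=2 P3.a=0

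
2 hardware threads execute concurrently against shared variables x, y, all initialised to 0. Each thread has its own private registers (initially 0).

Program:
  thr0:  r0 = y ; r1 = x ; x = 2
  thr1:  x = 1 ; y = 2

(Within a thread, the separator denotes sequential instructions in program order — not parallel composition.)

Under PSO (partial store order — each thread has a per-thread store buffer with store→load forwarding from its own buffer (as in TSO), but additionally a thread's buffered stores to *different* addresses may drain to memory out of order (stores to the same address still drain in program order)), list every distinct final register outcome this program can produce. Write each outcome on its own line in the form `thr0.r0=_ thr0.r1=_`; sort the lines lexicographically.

outcome vector order: (thr0.r0,thr0.r1)
|PSO outcomes| = 4

thr0.r0=0 thr0.r1=0
thr0.r0=0 thr0.r1=1
thr0.r0=2 thr0.r1=0
thr0.r0=2 thr0.r1=1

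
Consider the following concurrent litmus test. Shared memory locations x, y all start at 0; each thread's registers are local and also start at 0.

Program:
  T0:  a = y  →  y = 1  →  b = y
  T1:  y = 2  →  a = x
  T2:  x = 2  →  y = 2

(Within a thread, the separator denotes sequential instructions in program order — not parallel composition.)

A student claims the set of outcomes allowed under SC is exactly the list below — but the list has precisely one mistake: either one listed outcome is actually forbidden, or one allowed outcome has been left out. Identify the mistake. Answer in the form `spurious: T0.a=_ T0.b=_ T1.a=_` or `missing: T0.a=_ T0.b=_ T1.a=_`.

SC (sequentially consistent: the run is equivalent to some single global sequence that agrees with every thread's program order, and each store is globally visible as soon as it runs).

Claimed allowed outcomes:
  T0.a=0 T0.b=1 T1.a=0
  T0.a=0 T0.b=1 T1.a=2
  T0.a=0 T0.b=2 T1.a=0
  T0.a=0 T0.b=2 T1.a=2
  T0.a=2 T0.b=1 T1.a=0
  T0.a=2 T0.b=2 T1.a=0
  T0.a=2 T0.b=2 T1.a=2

missing: T0.a=2 T0.b=1 T1.a=2

outcome vector order: (T0.a,T0.b,T1.a)
SC: 8 outcomes — {<0 1 0> <0 1 2> <0 2 0> <0 2 2> <2 1 0> <2 1 2> <2 2 0> <2 2 2>}
SC∖claimed = {<2 1 2>}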